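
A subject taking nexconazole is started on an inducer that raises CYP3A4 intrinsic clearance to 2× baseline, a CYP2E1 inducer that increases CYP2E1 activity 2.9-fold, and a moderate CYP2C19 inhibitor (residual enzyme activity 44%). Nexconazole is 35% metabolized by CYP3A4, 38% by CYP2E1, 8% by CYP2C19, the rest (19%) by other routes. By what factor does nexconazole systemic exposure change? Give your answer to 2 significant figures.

0.49

CYP3A4: 0.35 × 2 = 0.7
CYP2E1: 0.38 × 2.9 = 1.102
CYP2C19: 0.08 × 0.44 = 0.0352
Other: 0.19 (unchanged)
CL_new/CL_old = 0.7 + 1.102 + 0.0352 + 0.19 = 2.0272.
Net systemic exposure ratio = 1 / 2.0272 = 0.49.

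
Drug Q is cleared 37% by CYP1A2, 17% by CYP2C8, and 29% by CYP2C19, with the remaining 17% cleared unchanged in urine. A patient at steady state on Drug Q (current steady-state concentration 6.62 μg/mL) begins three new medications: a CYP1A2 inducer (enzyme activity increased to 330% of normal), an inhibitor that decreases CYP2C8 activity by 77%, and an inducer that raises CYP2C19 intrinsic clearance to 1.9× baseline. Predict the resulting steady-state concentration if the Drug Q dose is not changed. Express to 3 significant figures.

The CYP1A2 pathway (37% of clearance) rises to 3.3× activity: 0.37 × 3.3 = 1.221.
The CYP2C8 pathway (17% of clearance) is reduced to 0.23× activity: 0.17 × 0.23 = 0.0391.
The CYP2C19 pathway (29% of clearance) is boosted to 1.9× activity: 0.29 × 1.9 = 0.551.
The remaining 17% of clearance is unaffected.
CL_new/CL_old = 1.221 + 0.0391 + 0.551 + 0.17 = 1.9811.
Steady-state concentration ∝ 1/CL: new value = 6.62 / 1.9811 = 3.34 μg/mL.

3.34 μg/mL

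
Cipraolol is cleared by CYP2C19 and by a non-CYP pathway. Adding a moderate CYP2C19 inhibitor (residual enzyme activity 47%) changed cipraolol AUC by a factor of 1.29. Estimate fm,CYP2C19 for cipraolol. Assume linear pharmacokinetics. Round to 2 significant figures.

CL'/CL = 1 / 1.29 = 0.7752
0.47·fm + (1 − fm) = 0.7752
fm = (0.7752 − 1) / (0.47 − 1) = 0.42

0.42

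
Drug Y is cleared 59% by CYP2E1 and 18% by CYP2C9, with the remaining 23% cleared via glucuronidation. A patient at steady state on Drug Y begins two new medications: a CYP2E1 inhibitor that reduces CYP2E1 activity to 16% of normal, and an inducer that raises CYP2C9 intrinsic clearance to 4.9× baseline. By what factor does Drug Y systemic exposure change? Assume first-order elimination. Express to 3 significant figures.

The CYP2E1 pathway (59% of clearance) falls to 0.16× activity: 0.59 × 0.16 = 0.0944.
The CYP2C9 pathway (18% of clearance) increases to 4.9× activity: 0.18 × 4.9 = 0.882.
The remaining 23% of clearance is unaffected.
Relative clearance = 0.0944 + 0.882 + 0.23 = 1.2064.
Net systemic exposure ratio = 1 / 1.2064 = 0.829.

0.829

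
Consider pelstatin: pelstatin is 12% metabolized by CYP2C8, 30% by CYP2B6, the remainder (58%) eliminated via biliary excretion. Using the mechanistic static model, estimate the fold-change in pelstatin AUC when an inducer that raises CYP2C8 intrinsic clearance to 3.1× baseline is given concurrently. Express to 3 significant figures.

0.799

The CYP2C8 pathway (12% of clearance) increases to 3.1× activity: 0.12 × 3.1 = 0.372.
CYP2B6 (30%) and the residual 58% are unaffected.
Relative clearance = 0.372 + 0.3 + 0.58 = 1.252.
Since AUC ∝ 1/CL, the ratio is 1 / 1.252 = 0.799.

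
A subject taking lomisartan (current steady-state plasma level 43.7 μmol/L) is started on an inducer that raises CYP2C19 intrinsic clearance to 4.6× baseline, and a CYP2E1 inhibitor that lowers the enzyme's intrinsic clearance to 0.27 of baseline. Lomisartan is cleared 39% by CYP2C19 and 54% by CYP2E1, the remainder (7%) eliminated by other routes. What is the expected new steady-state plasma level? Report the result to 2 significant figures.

22 μmol/L

The CYP2C19 pathway (39% of clearance) rises to 4.6× activity: 0.39 × 4.6 = 1.794.
The CYP2E1 pathway (54% of clearance) drops to 0.27× activity: 0.54 × 0.27 = 0.1458.
The remaining 7% of clearance is unaffected.
Relative clearance = 1.794 + 0.1458 + 0.07 = 2.0098.
New steady-state plasma level = 43.7 / 2.0098 = 22 μmol/L (concentration scales inversely with clearance).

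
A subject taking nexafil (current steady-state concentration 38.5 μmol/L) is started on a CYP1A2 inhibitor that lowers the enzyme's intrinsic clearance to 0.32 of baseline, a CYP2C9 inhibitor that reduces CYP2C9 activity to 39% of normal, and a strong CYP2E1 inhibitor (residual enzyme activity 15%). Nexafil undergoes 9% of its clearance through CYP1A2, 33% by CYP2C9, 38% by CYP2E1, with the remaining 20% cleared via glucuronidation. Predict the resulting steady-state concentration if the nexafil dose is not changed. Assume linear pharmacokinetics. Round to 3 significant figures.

92.9 μmol/L

The CYP1A2 pathway (9% of clearance) drops to 0.32× activity: 0.09 × 0.32 = 0.0288.
The CYP2C9 pathway (33% of clearance) falls to 0.39× activity: 0.33 × 0.39 = 0.1287.
The CYP2E1 pathway (38% of clearance) is reduced to 0.15× activity: 0.38 × 0.15 = 0.057.
The remaining 20% of clearance is unaffected.
CL_new/CL_old = 0.0288 + 0.1287 + 0.057 + 0.2 = 0.4145.
Steady-state concentration ∝ 1/CL: new value = 38.5 / 0.4145 = 92.9 μmol/L.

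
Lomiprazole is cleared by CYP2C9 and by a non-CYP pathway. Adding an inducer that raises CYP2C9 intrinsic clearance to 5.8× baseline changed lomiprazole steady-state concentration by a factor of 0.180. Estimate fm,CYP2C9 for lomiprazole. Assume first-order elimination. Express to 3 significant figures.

0.949

Call the CYP2C9 fraction fm. After the interaction, CL_new/CL_old = fm × 5.8 + (1 − fm).
Steady-state concentration ratio = 1 / (new CL fraction), so new CL fraction = 1 / 0.180 = 5.556.
fm × 5.8 + 1 − fm = 5.556  ⇒  fm × (5.8 − 1) = 4.556  ⇒  fm = 0.949.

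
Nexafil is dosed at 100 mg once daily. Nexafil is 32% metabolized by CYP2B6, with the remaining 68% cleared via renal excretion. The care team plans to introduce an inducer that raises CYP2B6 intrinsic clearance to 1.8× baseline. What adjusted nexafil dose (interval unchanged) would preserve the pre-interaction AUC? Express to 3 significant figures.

The CYP2B6 pathway (32% of clearance) rises to 1.8× activity: 0.32 × 1.8 = 0.576.
Non-CYP routes (68%) are unchanged.
Relative clearance = 0.576 + 0.68 = 1.256.
Css,avg = (dose rate)/CL, so holding Css fixed requires dose ∝ CL: 100 × 1.256 = 126 mg.

126 mg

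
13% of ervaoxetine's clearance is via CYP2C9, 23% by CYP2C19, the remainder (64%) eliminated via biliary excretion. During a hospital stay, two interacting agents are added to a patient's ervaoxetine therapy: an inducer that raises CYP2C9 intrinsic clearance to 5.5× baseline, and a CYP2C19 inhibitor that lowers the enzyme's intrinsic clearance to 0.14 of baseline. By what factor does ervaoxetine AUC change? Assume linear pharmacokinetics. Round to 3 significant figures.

The CYP2C9 pathway (13% of clearance) increases to 5.5× activity: 0.13 × 5.5 = 0.715.
The CYP2C19 pathway (23% of clearance) is reduced to 0.14× activity: 0.23 × 0.14 = 0.0322.
The remaining 64% of clearance is unaffected.
Relative clearance = 0.715 + 0.0322 + 0.64 = 1.3872.
Net AUC ratio = 1 / 1.3872 = 0.721.

0.721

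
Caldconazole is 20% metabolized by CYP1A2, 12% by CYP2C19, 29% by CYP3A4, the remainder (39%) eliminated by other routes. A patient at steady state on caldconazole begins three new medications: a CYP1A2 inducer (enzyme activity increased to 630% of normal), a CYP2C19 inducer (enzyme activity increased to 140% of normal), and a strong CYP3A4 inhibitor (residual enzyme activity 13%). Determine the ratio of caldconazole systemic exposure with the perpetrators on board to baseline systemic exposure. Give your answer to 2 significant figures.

0.54

The CYP1A2 pathway (20% of clearance) rises to 6.3× activity: 0.2 × 6.3 = 1.26.
The CYP2C19 pathway (12% of clearance) increases to 1.4× activity: 0.12 × 1.4 = 0.168.
The CYP3A4 pathway (29% of clearance) falls to 0.13× activity: 0.29 × 0.13 = 0.0377.
Non-CYP routes (39%) are unchanged.
CL_new/CL_old = 1.26 + 0.168 + 0.0377 + 0.39 = 1.8557.
Net systemic exposure ratio = 1 / 1.8557 = 0.54.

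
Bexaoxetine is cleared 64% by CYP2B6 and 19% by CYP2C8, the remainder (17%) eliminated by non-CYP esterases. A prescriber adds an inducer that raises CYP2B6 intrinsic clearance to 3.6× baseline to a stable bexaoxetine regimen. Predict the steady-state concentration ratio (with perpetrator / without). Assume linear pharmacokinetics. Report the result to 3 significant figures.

0.375

The CYP2B6 pathway (64% of clearance) rises to 3.6× activity: 0.64 × 3.6 = 2.304.
CYP2C8 (19%) and the residual 17% are unaffected.
New clearance relative to baseline: 2.304 + 0.19 + 0.17 = 2.664.
Steady-state concentration is inversely proportional to clearance, so the fold-change is 1 / 2.664 = 0.375.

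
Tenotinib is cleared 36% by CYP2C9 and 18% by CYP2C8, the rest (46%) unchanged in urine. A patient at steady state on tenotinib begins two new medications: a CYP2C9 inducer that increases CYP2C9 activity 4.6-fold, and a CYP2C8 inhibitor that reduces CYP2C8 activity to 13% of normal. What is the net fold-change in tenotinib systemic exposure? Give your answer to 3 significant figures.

0.467

CYP2C9: 0.36 × 4.6 = 1.656
CYP2C8: 0.18 × 0.13 = 0.0234
Other: 0.46 (unchanged)
Relative clearance = 1.656 + 0.0234 + 0.46 = 2.1394.
Systemic exposure ∝ 1/CL: fold-change = 1 / 2.1394 = 0.467.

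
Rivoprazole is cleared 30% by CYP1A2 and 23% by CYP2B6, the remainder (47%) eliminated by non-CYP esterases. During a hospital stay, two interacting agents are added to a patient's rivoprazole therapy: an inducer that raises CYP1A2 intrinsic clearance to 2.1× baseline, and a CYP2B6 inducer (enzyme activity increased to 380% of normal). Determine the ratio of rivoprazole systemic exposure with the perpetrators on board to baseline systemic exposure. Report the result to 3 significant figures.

The CYP1A2 pathway (30% of clearance) rises to 2.1× activity: 0.3 × 2.1 = 0.63.
The CYP2B6 pathway (23% of clearance) rises to 3.8× activity: 0.23 × 3.8 = 0.874.
Non-CYP routes (47%) are unchanged.
Relative clearance = 0.63 + 0.874 + 0.47 = 1.974.
Systemic exposure ∝ 1/CL: fold-change = 1 / 1.974 = 0.507.

0.507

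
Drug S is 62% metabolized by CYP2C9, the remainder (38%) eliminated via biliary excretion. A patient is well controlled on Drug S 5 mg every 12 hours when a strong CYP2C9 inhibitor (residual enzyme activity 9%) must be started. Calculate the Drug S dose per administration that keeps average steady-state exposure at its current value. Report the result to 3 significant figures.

2.18 mg

The CYP2C9 pathway (62% of clearance) falls to 0.09× activity: 0.62 × 0.09 = 0.0558.
The remaining 38% of clearance is unaffected.
New clearance relative to baseline: 0.0558 + 0.38 = 0.4358.
To maintain the same steady-state level, dose must scale with clearance: new dose = 5 × 0.4358 = 2.18 mg.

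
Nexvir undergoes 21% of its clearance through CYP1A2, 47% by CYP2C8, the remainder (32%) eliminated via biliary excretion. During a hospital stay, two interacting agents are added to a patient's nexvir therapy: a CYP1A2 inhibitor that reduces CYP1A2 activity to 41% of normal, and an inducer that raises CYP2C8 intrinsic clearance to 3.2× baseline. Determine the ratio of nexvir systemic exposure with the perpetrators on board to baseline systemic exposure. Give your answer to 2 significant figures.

0.52

CYP1A2: 0.21 × 0.41 = 0.0861
CYP2C8: 0.47 × 3.2 = 1.504
Other: 0.32 (unchanged)
New clearance relative to baseline: 0.0861 + 1.504 + 0.32 = 1.9101.
Systemic exposure ∝ 1/CL: fold-change = 1 / 1.9101 = 0.52.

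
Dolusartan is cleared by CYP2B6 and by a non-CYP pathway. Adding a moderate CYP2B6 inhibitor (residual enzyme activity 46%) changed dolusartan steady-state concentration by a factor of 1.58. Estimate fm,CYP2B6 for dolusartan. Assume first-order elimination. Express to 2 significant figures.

CL'/CL = 1 / 1.58 = 0.6329
0.46·fm + (1 − fm) = 0.6329
fm = (0.6329 − 1) / (0.46 − 1) = 0.68

0.68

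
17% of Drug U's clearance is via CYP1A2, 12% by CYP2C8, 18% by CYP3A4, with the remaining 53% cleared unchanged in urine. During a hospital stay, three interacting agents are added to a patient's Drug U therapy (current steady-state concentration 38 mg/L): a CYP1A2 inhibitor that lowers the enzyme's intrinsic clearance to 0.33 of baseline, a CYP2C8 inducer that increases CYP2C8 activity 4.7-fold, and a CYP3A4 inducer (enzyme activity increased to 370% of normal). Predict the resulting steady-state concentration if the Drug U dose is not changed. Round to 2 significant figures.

21 mg/L

The CYP1A2 pathway (17% of clearance) falls to 0.33× activity: 0.17 × 0.33 = 0.0561.
The CYP2C8 pathway (12% of clearance) rises to 4.7× activity: 0.12 × 4.7 = 0.564.
The CYP3A4 pathway (18% of clearance) increases to 3.7× activity: 0.18 × 3.7 = 0.666.
Non-CYP routes (53%) are unchanged.
CL_new/CL_old = 0.0561 + 0.564 + 0.666 + 0.53 = 1.8161.
New steady-state concentration = 38 / 1.8161 = 21 mg/L (concentration scales inversely with clearance).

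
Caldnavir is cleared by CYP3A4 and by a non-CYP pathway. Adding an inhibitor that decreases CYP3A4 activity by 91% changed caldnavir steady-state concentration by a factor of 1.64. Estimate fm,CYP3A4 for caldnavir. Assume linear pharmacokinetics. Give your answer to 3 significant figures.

Let x = fm,CYP3A4. Because steady-state concentration ∝ 1/CL, relative clearance fell to 1/1.64 = 0.6098.
Only the CYP3A4 route changed, so 0.6098 = x·0.09 + (1 − x), giving x = 0.429.

0.429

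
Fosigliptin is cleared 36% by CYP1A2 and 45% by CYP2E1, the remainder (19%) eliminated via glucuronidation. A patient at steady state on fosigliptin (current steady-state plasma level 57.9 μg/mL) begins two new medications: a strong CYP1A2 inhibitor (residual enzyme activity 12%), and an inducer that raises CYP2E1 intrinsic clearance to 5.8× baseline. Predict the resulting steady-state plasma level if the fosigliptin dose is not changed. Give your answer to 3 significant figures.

20.4 μg/mL

The CYP1A2 pathway (36% of clearance) drops to 0.12× activity: 0.36 × 0.12 = 0.0432.
The CYP2E1 pathway (45% of clearance) is boosted to 5.8× activity: 0.45 × 5.8 = 2.61.
Non-CYP routes (19%) are unchanged.
Relative clearance = 0.0432 + 2.61 + 0.19 = 2.8432.
Steady-state plasma level ∝ 1/CL: new value = 57.9 / 2.8432 = 20.4 μg/mL.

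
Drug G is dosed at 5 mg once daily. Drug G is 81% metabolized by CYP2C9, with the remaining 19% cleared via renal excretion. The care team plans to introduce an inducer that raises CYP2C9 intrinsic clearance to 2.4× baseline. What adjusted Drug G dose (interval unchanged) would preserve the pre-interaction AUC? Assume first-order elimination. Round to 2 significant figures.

The CYP2C9 pathway (81% of clearance) rises to 2.4× activity: 0.81 × 2.4 = 1.944.
The remaining 19% of clearance is unaffected.
Relative clearance = 1.944 + 0.19 = 2.134.
Css,avg = (dose rate)/CL, so holding Css fixed requires dose ∝ CL: 5 × 2.134 = 11 mg.

11 mg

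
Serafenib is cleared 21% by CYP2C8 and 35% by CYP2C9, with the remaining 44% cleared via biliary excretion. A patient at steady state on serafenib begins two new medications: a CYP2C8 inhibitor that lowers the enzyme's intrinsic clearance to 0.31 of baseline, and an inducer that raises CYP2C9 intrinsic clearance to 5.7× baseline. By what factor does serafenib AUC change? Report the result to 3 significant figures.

0.400

The CYP2C8 pathway (21% of clearance) is reduced to 0.31× activity: 0.21 × 0.31 = 0.0651.
The CYP2C9 pathway (35% of clearance) is boosted to 5.7× activity: 0.35 × 5.7 = 1.995.
Non-CYP routes (44%) are unchanged.
Relative clearance = 0.0651 + 1.995 + 0.44 = 2.5001.
Net AUC ratio = 1 / 2.5001 = 0.400.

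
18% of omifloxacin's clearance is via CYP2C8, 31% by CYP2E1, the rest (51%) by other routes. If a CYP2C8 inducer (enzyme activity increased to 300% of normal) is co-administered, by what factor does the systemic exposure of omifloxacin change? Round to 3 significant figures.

The CYP2C8 pathway (18% of clearance) is boosted to 3× activity: 0.18 × 3 = 0.54.
CYP2E1 (31%) and the residual 51% are unaffected.
New clearance relative to baseline: 0.54 + 0.31 + 0.51 = 1.36.
Since systemic exposure ∝ 1/CL, the ratio is 1 / 1.36 = 0.735.

0.735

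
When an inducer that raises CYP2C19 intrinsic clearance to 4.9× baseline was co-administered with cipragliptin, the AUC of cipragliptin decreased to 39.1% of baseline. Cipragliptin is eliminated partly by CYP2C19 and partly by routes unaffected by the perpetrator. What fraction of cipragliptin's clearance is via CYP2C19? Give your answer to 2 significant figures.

CL'/CL = 1 / 0.391 = 2.558
4.9·fm + (1 − fm) = 2.558
fm = (2.558 − 1) / (4.9 − 1) = 0.40

0.40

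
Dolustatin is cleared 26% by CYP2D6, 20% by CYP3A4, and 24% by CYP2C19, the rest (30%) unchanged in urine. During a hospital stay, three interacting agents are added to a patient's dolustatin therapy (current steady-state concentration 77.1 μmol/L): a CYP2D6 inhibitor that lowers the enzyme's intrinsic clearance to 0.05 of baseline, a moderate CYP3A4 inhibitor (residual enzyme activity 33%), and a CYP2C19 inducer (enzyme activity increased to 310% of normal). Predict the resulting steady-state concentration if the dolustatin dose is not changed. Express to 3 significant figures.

The CYP2D6 pathway (26% of clearance) is reduced to 0.05× activity: 0.26 × 0.05 = 0.013.
The CYP3A4 pathway (20% of clearance) drops to 0.33× activity: 0.2 × 0.33 = 0.066.
The CYP2C19 pathway (24% of clearance) is boosted to 3.1× activity: 0.24 × 3.1 = 0.744.
The remaining 30% of clearance is unaffected.
Relative clearance = 0.013 + 0.066 + 0.744 + 0.3 = 1.123.
Steady-state concentration ∝ 1/CL: new value = 77.1 / 1.123 = 68.7 μmol/L.

68.7 μmol/L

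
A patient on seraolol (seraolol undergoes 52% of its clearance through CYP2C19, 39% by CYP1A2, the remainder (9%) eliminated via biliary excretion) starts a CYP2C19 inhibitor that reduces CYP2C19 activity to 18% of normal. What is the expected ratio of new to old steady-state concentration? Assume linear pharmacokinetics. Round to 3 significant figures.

The CYP2C19 pathway (52% of clearance) drops to 0.18× activity: 0.52 × 0.18 = 0.0936.
CYP1A2 (39%) and the residual 9% are unaffected.
CL_new/CL_old = 0.0936 + 0.39 + 0.09 = 0.5736.
Steady-state concentration is inversely proportional to clearance, so the fold-change is 1 / 0.5736 = 1.74.

1.74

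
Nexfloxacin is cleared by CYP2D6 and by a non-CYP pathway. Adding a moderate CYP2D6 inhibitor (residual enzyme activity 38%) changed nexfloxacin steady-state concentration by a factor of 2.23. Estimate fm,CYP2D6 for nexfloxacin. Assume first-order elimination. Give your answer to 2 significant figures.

0.89

Let x = fm,CYP2D6. Because steady-state concentration ∝ 1/CL, relative clearance fell to 1/2.23 = 0.4484.
Setting x·0.38 + (1 − x) = 0.4484 and solving: x = (0.4484 − 1)/(0.38 − 1) = 0.89.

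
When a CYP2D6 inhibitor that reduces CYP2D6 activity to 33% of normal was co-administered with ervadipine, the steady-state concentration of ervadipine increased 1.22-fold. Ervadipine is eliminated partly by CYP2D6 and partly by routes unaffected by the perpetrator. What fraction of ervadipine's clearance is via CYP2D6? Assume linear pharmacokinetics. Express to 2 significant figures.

0.27

CL'/CL = 1 / 1.22 = 0.8197
0.33·fm + (1 − fm) = 0.8197
fm = (0.8197 − 1) / (0.33 − 1) = 0.27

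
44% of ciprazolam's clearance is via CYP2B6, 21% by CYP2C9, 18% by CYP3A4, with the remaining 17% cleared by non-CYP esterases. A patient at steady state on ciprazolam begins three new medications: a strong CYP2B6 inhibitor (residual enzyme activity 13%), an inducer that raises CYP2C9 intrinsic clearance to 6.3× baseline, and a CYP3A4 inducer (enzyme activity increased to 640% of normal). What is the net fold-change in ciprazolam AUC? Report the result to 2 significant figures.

0.37

CYP2B6: 0.44 × 0.13 = 0.0572
CYP2C9: 0.21 × 6.3 = 1.323
CYP3A4: 0.18 × 6.4 = 1.152
Other: 0.17 (unchanged)
New clearance relative to baseline: 0.0572 + 1.323 + 1.152 + 0.17 = 2.7022.
Because AUC varies inversely with clearance, the combined effect is 1 / 2.7022 = 0.37.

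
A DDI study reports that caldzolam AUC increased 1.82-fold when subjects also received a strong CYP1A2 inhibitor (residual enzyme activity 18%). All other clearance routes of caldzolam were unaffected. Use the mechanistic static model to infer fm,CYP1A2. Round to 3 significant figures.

0.549

Let fm be the CYP1A2 fraction. New clearance relative to baseline = fm × 0.18 + (1 − fm).
AUC ratio = 1 / (new CL fraction), so new CL fraction = 1 / 1.82 = 0.5495.
fm × 0.18 + 1 − fm = 0.5495  ⇒  fm × (0.18 − 1) = −0.4505  ⇒  fm = 0.549.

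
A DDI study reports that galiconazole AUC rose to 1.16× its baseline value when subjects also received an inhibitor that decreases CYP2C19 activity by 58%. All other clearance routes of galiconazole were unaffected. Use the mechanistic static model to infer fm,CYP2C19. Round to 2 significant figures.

0.24

Let x = fm,CYP2C19. Because AUC ∝ 1/CL, relative clearance fell to 1/1.16 = 0.8621.
Setting x·0.42 + (1 − x) = 0.8621 and solving: x = (0.8621 − 1)/(0.42 − 1) = 0.24.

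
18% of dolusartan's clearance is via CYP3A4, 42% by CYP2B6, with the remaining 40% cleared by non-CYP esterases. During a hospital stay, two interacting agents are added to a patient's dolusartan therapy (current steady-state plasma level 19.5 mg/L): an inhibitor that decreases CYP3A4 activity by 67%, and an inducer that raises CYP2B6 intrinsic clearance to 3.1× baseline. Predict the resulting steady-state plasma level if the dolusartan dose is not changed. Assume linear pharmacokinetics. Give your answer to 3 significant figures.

The CYP3A4 pathway (18% of clearance) falls to 0.33× activity: 0.18 × 0.33 = 0.0594.
The CYP2B6 pathway (42% of clearance) is boosted to 3.1× activity: 0.42 × 3.1 = 1.302.
Non-CYP routes (40%) are unchanged.
Relative clearance = 0.0594 + 1.302 + 0.4 = 1.7614.
Steady-state plasma level ∝ 1/CL: new value = 19.5 / 1.7614 = 11.1 mg/L.

11.1 mg/L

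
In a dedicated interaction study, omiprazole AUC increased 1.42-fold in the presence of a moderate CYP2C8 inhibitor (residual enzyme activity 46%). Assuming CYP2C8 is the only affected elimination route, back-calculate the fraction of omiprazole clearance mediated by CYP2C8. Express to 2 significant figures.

0.55

Let fm be the CYP2C8 fraction. New clearance relative to baseline = fm × 0.46 + (1 − fm).
AUC ratio = 1 / (new CL fraction), so new CL fraction = 1 / 1.42 = 0.7042.
fm × 0.46 + 1 − fm = 0.7042  ⇒  fm × (0.46 − 1) = −0.2958  ⇒  fm = 0.55.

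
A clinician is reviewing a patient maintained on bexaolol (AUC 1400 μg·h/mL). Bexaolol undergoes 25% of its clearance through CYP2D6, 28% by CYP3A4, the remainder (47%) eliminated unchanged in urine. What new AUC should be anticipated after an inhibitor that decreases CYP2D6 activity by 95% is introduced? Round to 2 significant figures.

CYP2D6: 0.25 × 0.05 = 0.0125
CYP3A4: 0.28 (unchanged)
Other: 0.47 (unchanged)
Relative clearance = 0.0125 + 0.28 + 0.47 = 0.7625.
With dosing unchanged, AUC scales as 1/CL: 1400 / 0.7625 = 1.8 × 10³ μg·h/mL.

1.8 × 10³ μg·h/mL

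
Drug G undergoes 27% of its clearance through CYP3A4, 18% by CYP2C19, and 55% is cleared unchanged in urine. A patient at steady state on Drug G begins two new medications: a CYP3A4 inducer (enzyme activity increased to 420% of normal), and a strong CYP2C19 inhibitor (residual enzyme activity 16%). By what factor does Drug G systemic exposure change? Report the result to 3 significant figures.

0.584

CYP3A4: 0.27 × 4.2 = 1.134
CYP2C19: 0.18 × 0.16 = 0.0288
Other: 0.55 (unchanged)
Relative clearance = 1.134 + 0.0288 + 0.55 = 1.7128.
Net systemic exposure ratio = 1 / 1.7128 = 0.584.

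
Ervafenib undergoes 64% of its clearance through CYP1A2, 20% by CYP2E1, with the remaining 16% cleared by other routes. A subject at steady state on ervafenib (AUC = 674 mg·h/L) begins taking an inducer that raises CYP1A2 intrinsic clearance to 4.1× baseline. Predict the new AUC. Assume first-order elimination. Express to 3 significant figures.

226 mg·h/L

The CYP1A2 pathway (64% of clearance) is boosted to 4.1× activity: 0.64 × 4.1 = 2.624.
CYP2E1 (20%) and the residual 16% are unaffected.
Relative clearance = 2.624 + 0.2 + 0.16 = 2.984.
New AUC = baseline ÷ relative clearance = 674 / 2.984 = 226 mg·h/L.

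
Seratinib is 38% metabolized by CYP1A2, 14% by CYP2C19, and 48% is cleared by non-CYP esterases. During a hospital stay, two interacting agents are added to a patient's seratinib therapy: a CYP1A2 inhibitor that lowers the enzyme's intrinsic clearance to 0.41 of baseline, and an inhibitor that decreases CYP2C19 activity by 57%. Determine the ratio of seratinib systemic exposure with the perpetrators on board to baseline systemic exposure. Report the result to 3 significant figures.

1.44

The CYP1A2 pathway (38% of clearance) is reduced to 0.41× activity: 0.38 × 0.41 = 0.1558.
The CYP2C19 pathway (14% of clearance) drops to 0.43× activity: 0.14 × 0.43 = 0.0602.
Non-CYP routes (48%) are unchanged.
Relative clearance = 0.1558 + 0.0602 + 0.48 = 0.696.
Net systemic exposure ratio = 1 / 0.696 = 1.44.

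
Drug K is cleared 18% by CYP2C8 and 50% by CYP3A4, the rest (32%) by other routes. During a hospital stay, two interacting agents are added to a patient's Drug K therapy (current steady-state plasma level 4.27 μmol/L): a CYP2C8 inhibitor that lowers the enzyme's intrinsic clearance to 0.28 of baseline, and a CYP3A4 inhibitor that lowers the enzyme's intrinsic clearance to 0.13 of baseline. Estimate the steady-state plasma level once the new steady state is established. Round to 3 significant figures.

9.81 μmol/L

The CYP2C8 pathway (18% of clearance) falls to 0.28× activity: 0.18 × 0.28 = 0.0504.
The CYP3A4 pathway (50% of clearance) falls to 0.13× activity: 0.5 × 0.13 = 0.065.
Non-CYP routes (32%) are unchanged.
New clearance relative to baseline: 0.0504 + 0.065 + 0.32 = 0.4354.
Dividing the baseline by the relative clearance: 4.27 / 0.4354 = 9.81 μmol/L.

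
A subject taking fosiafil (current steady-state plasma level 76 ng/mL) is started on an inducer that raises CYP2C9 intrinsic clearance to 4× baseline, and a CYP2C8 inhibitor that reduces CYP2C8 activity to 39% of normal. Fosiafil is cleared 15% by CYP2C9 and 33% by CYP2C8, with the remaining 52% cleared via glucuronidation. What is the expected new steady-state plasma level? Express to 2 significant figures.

The CYP2C9 pathway (15% of clearance) rises to 4× activity: 0.15 × 4 = 0.6.
The CYP2C8 pathway (33% of clearance) is reduced to 0.39× activity: 0.33 × 0.39 = 0.1287.
The remaining 52% of clearance is unaffected.
New clearance relative to baseline: 0.6 + 0.1287 + 0.52 = 1.2487.
New steady-state plasma level = 76 / 1.2487 = 61 ng/mL (concentration scales inversely with clearance).

61 ng/mL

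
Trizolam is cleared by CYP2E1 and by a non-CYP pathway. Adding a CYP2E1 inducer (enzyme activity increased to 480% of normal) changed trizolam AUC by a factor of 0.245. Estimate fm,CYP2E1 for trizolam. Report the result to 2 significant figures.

0.81

Let fm be the CYP2E1 fraction. New clearance relative to baseline = fm × 4.8 + (1 − fm).
AUC ratio = 1 / (new CL fraction), so new CL fraction = 1 / 0.245 = 4.082.
fm × 4.8 + 1 − fm = 4.082  ⇒  fm × (4.8 − 1) = 3.082  ⇒  fm = 0.81.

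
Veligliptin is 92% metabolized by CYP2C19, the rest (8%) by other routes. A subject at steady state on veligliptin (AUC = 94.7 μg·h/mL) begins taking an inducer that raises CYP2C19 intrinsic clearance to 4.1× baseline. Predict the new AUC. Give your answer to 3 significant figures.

24.6 μg·h/mL

The CYP2C19 pathway (92% of clearance) increases to 4.1× activity: 0.92 × 4.1 = 3.772.
Non-CYP routes (8%) are unchanged.
CL_new/CL_old = 3.772 + 0.08 = 3.852.
AUC ∝ 1/CL, so new value = 94.7 / 3.852 = 24.6 μg·h/mL.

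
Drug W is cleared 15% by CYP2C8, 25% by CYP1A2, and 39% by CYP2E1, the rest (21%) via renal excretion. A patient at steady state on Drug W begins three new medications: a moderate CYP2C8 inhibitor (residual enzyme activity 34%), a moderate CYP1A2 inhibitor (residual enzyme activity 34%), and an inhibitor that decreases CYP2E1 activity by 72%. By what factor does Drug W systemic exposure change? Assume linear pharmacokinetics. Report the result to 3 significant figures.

CYP2C8: 0.15 × 0.34 = 0.051
CYP1A2: 0.25 × 0.34 = 0.085
CYP2E1: 0.39 × 0.28 = 0.1092
Other: 0.21 (unchanged)
CL_new/CL_old = 0.051 + 0.085 + 0.1092 + 0.21 = 0.4552.
Net systemic exposure ratio = 1 / 0.4552 = 2.20.

2.20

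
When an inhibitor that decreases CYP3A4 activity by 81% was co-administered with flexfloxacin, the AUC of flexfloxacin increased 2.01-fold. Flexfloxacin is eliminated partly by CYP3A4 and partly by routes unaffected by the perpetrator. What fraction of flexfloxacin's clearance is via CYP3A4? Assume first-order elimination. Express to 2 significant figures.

Call the CYP3A4 fraction fm. After the interaction, CL_new/CL_old = fm × 0.19 + (1 − fm).
AUC ratio = 1 / (new CL fraction), so new CL fraction = 1 / 2.01 = 0.4975.
fm × 0.19 + 1 − fm = 0.4975  ⇒  fm × (0.19 − 1) = −0.5025  ⇒  fm = 0.62.

0.62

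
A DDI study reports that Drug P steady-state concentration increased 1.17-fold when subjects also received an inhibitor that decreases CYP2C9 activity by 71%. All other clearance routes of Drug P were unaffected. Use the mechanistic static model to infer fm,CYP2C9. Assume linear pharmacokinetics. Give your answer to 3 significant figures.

0.205

CL'/CL = 1 / 1.17 = 0.8547
0.29·fm + (1 − fm) = 0.8547
fm = (0.8547 − 1) / (0.29 − 1) = 0.205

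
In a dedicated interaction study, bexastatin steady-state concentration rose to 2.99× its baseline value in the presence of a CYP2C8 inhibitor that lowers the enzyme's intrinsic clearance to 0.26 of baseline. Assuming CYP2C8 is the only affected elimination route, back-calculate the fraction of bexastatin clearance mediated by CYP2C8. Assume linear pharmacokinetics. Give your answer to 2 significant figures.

0.90

CL'/CL = 1 / 2.99 = 0.3344
0.26·fm + (1 − fm) = 0.3344
fm = (0.3344 − 1) / (0.26 − 1) = 0.90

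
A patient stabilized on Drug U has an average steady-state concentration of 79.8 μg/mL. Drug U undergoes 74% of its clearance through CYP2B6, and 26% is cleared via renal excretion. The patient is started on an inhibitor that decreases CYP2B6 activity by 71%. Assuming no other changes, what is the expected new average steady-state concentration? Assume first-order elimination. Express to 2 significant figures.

1.7 × 10² μg/mL

The CYP2B6 pathway (74% of clearance) falls to 0.29× activity: 0.74 × 0.29 = 0.2146.
Non-CYP routes (26%) are unchanged.
CL_new/CL_old = 0.2146 + 0.26 = 0.4746.
With dosing unchanged, average steady-state concentration scales as 1/CL: 79.8 / 0.4746 = 1.7 × 10² μg/mL.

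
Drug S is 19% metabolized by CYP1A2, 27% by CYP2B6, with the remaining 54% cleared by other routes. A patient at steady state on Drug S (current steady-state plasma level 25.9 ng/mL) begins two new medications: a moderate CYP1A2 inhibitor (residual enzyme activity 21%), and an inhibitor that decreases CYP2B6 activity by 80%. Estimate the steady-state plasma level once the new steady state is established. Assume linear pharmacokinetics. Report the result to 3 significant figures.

CYP1A2: 0.19 × 0.21 = 0.0399
CYP2B6: 0.27 × 0.2 = 0.054
Other: 0.54 (unchanged)
CL_new/CL_old = 0.0399 + 0.054 + 0.54 = 0.6339.
Dividing the baseline by the relative clearance: 25.9 / 0.6339 = 40.9 ng/mL.

40.9 ng/mL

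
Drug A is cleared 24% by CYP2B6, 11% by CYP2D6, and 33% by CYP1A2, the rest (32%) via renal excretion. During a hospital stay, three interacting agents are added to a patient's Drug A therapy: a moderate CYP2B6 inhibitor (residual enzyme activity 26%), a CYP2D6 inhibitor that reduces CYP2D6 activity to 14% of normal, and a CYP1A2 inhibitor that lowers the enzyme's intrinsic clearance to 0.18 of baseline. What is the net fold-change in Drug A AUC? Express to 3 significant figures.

2.19

The CYP2B6 pathway (24% of clearance) falls to 0.26× activity: 0.24 × 0.26 = 0.0624.
The CYP2D6 pathway (11% of clearance) is reduced to 0.14× activity: 0.11 × 0.14 = 0.0154.
The CYP1A2 pathway (33% of clearance) falls to 0.18× activity: 0.33 × 0.18 = 0.0594.
Non-CYP routes (32%) are unchanged.
CL_new/CL_old = 0.0624 + 0.0154 + 0.0594 + 0.32 = 0.4572.
Net AUC ratio = 1 / 0.4572 = 2.19.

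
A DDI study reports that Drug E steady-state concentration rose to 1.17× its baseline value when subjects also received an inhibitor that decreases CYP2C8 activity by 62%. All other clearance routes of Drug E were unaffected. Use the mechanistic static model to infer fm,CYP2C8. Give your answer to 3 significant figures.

Let fm be the CYP2C8 fraction. New clearance relative to baseline = fm × 0.38 + (1 − fm).
Steady-state concentration ratio = 1 / (new CL fraction), so new CL fraction = 1 / 1.17 = 0.8547.
fm × 0.38 + 1 − fm = 0.8547  ⇒  fm × (0.38 − 1) = −0.1453  ⇒  fm = 0.234.

0.234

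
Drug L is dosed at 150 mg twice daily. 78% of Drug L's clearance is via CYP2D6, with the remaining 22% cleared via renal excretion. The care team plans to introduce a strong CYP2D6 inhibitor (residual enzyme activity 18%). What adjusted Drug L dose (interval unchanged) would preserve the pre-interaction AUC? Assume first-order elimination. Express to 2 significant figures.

The CYP2D6 pathway (78% of clearance) falls to 0.18× activity: 0.78 × 0.18 = 0.1404.
Non-CYP routes (22%) are unchanged.
CL_new/CL_old = 0.1404 + 0.22 = 0.3604.
Exposure is unchanged when dose changes in proportion to clearance. New dose = 150 mg × 0.3604 = 54 mg.

54 mg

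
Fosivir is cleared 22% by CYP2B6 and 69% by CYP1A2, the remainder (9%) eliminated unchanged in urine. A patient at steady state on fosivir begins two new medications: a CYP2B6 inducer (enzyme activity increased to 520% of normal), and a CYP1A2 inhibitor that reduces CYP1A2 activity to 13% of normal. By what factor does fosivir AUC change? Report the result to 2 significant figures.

0.76

The CYP2B6 pathway (22% of clearance) rises to 5.2× activity: 0.22 × 5.2 = 1.144.
The CYP1A2 pathway (69% of clearance) is reduced to 0.13× activity: 0.69 × 0.13 = 0.0897.
Non-CYP routes (9%) are unchanged.
New clearance relative to baseline: 1.144 + 0.0897 + 0.09 = 1.3237.
Net AUC ratio = 1 / 1.3237 = 0.76.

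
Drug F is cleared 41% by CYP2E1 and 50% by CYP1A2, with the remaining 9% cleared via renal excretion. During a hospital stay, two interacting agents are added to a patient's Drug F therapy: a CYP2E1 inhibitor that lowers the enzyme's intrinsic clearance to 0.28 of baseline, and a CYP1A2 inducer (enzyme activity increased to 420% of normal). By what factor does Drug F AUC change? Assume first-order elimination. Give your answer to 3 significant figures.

CYP2E1: 0.41 × 0.28 = 0.1148
CYP1A2: 0.5 × 4.2 = 2.1
Other: 0.09 (unchanged)
CL_new/CL_old = 0.1148 + 2.1 + 0.09 = 2.3048.
Net AUC ratio = 1 / 2.3048 = 0.434.

0.434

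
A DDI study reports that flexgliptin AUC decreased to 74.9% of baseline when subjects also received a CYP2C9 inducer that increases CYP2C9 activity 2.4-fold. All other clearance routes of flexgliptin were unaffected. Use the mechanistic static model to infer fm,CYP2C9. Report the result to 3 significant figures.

Let x = fm,CYP2C9. Because AUC ∝ 1/CL, relative clearance rose to 1/0.749 = 1.335.
Setting x·2.4 + (1 − x) = 1.335 and solving: x = (1.335 − 1)/(2.4 − 1) = 0.239.

0.239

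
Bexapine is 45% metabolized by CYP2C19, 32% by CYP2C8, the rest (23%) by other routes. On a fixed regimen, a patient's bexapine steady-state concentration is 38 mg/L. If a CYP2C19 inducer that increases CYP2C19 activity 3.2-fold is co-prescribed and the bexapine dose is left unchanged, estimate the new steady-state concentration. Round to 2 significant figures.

The CYP2C19 pathway (45% of clearance) increases to 3.2× activity: 0.45 × 3.2 = 1.44.
CYP2C8 (32%) and the residual 23% are unaffected.
New clearance relative to baseline: 1.44 + 0.32 + 0.23 = 1.99.
New steady-state concentration = baseline ÷ relative clearance = 38 / 1.99 = 19 mg/L.

19 mg/L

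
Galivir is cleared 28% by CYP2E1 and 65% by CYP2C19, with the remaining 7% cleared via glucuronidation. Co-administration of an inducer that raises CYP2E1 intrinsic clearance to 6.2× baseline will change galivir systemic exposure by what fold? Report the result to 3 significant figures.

CYP2E1: 0.28 × 6.2 = 1.736
CYP2C19: 0.65 (unchanged)
Other: 0.07 (unchanged)
New clearance relative to baseline: 1.736 + 0.65 + 0.07 = 2.456.
Systemic exposure ratio = CL_old/CL_new = 1 / 2.456 = 0.407.

0.407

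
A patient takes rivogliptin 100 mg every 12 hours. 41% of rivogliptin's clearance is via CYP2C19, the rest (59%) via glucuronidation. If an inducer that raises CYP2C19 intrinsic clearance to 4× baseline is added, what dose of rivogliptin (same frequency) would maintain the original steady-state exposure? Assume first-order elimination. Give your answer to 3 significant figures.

223 mg

The CYP2C19 pathway (41% of clearance) increases to 4× activity: 0.41 × 4 = 1.64.
Non-CYP routes (59%) are unchanged.
Relative clearance = 1.64 + 0.59 = 2.23.
Exposure is unchanged when dose changes in proportion to clearance. New dose = 100 mg × 2.23 = 223 mg.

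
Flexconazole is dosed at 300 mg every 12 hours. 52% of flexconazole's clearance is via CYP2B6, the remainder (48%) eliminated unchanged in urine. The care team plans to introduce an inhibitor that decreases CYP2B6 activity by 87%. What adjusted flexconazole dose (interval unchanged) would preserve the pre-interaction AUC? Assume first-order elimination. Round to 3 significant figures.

The CYP2B6 pathway (52% of clearance) drops to 0.13× activity: 0.52 × 0.13 = 0.0676.
Non-CYP routes (48%) are unchanged.
Relative clearance = 0.0676 + 0.48 = 0.5476.
Exposure is unchanged when dose changes in proportion to clearance. New dose = 300 mg × 0.5476 = 164 mg.

164 mg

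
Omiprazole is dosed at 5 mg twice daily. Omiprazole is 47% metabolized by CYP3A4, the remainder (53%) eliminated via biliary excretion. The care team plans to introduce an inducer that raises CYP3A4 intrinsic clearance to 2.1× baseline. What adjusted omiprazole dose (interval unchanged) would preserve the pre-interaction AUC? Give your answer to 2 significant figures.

The CYP3A4 pathway (47% of clearance) rises to 2.1× activity: 0.47 × 2.1 = 0.987.
Non-CYP routes (53%) are unchanged.
CL_new/CL_old = 0.987 + 0.53 = 1.517.
Exposure is unchanged when dose changes in proportion to clearance. New dose = 5 mg × 1.517 = 7.6 mg.

7.6 mg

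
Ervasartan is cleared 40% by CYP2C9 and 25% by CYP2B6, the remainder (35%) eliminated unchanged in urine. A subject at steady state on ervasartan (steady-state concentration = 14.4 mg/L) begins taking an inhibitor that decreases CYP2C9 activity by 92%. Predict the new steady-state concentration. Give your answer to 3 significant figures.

22.8 mg/L

The CYP2C9 pathway (40% of clearance) is reduced to 0.08× activity: 0.4 × 0.08 = 0.032.
CYP2B6 (25%) and the residual 35% are unaffected.
Relative clearance = 0.032 + 0.25 + 0.35 = 0.632.
New steady-state concentration = baseline ÷ relative clearance = 14.4 / 0.632 = 22.8 mg/L.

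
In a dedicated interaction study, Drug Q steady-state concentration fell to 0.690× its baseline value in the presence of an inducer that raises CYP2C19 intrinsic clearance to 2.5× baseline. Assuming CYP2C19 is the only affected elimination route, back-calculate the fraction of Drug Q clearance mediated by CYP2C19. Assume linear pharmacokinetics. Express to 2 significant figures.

CL'/CL = 1 / 0.690 = 1.449
2.5·fm + (1 − fm) = 1.449
fm = (1.449 − 1) / (2.5 − 1) = 0.30

0.30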